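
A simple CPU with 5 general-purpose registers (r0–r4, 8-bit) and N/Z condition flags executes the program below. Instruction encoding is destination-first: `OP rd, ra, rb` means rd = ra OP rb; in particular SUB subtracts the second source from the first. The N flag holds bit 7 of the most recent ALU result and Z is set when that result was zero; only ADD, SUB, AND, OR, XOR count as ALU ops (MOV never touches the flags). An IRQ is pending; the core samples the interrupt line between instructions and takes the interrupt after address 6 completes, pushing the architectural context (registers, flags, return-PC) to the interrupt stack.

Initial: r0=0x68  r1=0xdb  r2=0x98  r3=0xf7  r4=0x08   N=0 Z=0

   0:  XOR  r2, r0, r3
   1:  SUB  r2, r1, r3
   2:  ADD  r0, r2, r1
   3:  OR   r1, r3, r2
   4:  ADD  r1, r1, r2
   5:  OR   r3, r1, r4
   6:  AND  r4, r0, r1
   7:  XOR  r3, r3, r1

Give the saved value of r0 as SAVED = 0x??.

SAVED = 0xbf

after  0: r0=0x68 r1=0xdb r2=0x9f r3=0xf7 r4=0x08  N=1 Z=0
after  1: r0=0x68 r1=0xdb r2=0xe4 r3=0xf7 r4=0x08  N=1 Z=0
after  2: r0=0xbf r1=0xdb r2=0xe4 r3=0xf7 r4=0x08  N=1 Z=0
after  3: r0=0xbf r1=0xf7 r2=0xe4 r3=0xf7 r4=0x08  N=1 Z=0
after  4: r0=0xbf r1=0xdb r2=0xe4 r3=0xf7 r4=0x08  N=1 Z=0
after  5: r0=0xbf r1=0xdb r2=0xe4 r3=0xdb r4=0x08  N=1 Z=0
after  6: r0=0xbf r1=0xdb r2=0xe4 r3=0xdb r4=0x9b  N=1 Z=0
-- IRQ taken; context saved, return-PC = 7 --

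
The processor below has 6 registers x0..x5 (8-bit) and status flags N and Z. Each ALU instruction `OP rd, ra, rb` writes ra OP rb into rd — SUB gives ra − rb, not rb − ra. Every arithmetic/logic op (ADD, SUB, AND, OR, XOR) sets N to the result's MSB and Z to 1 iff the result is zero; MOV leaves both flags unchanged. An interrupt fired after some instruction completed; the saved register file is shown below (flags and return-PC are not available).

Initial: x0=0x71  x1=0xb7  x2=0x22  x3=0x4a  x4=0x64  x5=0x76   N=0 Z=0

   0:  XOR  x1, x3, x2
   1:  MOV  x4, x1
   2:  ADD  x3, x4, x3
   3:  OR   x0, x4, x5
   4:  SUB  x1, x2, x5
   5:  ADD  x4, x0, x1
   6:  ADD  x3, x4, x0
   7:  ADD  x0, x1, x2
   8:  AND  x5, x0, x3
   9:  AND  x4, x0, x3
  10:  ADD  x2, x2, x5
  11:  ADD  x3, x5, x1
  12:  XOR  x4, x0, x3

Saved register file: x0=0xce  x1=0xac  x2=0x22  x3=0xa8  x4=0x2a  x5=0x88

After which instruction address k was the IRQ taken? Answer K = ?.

after  0: x0=0x71 x1=0x68 x2=0x22 x3=0x4a x4=0x64 x5=0x76  N=0 Z=0
after  1: x0=0x71 x1=0x68 x2=0x22 x3=0x4a x4=0x68 x5=0x76  N=0 Z=0
after  2: x0=0x71 x1=0x68 x2=0x22 x3=0xb2 x4=0x68 x5=0x76  N=1 Z=0
after  3: x0=0x7e x1=0x68 x2=0x22 x3=0xb2 x4=0x68 x5=0x76  N=0 Z=0
after  4: x0=0x7e x1=0xac x2=0x22 x3=0xb2 x4=0x68 x5=0x76  N=1 Z=0
after  5: x0=0x7e x1=0xac x2=0x22 x3=0xb2 x4=0x2a x5=0x76  N=0 Z=0
after  6: x0=0x7e x1=0xac x2=0x22 x3=0xa8 x4=0x2a x5=0x76  N=1 Z=0
after  7: x0=0xce x1=0xac x2=0x22 x3=0xa8 x4=0x2a x5=0x76  N=1 Z=0
after  8: x0=0xce x1=0xac x2=0x22 x3=0xa8 x4=0x2a x5=0x88  N=1 Z=0
-- IRQ taken; context saved, return-PC = 9 --

K = 8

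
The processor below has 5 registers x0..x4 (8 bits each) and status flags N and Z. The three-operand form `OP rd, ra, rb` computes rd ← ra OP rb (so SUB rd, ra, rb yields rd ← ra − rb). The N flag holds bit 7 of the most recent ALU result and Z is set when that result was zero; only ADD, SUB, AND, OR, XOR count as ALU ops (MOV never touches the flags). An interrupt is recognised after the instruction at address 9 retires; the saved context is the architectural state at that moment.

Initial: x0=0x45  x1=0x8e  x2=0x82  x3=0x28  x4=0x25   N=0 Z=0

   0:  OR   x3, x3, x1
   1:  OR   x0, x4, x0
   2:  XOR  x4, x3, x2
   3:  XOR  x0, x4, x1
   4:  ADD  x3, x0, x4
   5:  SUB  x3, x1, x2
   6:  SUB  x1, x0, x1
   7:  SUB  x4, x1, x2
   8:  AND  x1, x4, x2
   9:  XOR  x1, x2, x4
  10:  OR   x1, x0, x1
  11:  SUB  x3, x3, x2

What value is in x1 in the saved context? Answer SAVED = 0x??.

after  0: x0=0x45 x1=0x8e x2=0x82 x3=0xae x4=0x25  N=1 Z=0
after  1: x0=0x65 x1=0x8e x2=0x82 x3=0xae x4=0x25  N=0 Z=0
after  2: x0=0x65 x1=0x8e x2=0x82 x3=0xae x4=0x2c  N=0 Z=0
after  3: x0=0xa2 x1=0x8e x2=0x82 x3=0xae x4=0x2c  N=1 Z=0
after  4: x0=0xa2 x1=0x8e x2=0x82 x3=0xce x4=0x2c  N=1 Z=0
after  5: x0=0xa2 x1=0x8e x2=0x82 x3=0x0c x4=0x2c  N=0 Z=0
after  6: x0=0xa2 x1=0x14 x2=0x82 x3=0x0c x4=0x2c  N=0 Z=0
after  7: x0=0xa2 x1=0x14 x2=0x82 x3=0x0c x4=0x92  N=1 Z=0
after  8: x0=0xa2 x1=0x82 x2=0x82 x3=0x0c x4=0x92  N=1 Z=0
after  9: x0=0xa2 x1=0x10 x2=0x82 x3=0x0c x4=0x92  N=0 Z=0
-- IRQ taken; context saved, return-PC = 10 --

SAVED = 0x10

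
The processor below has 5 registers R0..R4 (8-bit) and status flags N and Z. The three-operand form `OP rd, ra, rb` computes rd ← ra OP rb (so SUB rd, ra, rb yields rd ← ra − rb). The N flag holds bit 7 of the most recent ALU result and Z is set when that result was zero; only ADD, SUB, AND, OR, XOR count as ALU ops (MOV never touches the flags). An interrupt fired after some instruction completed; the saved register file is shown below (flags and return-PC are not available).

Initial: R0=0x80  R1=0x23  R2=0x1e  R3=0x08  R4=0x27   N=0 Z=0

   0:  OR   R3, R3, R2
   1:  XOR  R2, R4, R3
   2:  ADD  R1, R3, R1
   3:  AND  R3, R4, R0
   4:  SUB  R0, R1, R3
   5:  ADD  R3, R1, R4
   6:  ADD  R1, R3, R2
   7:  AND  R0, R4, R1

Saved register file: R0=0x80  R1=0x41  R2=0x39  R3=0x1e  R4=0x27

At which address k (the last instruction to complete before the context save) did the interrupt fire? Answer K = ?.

after  0: R0=0x80 R1=0x23 R2=0x1e R3=0x1e R4=0x27  N=0 Z=0
after  1: R0=0x80 R1=0x23 R2=0x39 R3=0x1e R4=0x27  N=0 Z=0
after  2: R0=0x80 R1=0x41 R2=0x39 R3=0x1e R4=0x27  N=0 Z=0
-- IRQ taken; context saved, return-PC = 3 --

K = 2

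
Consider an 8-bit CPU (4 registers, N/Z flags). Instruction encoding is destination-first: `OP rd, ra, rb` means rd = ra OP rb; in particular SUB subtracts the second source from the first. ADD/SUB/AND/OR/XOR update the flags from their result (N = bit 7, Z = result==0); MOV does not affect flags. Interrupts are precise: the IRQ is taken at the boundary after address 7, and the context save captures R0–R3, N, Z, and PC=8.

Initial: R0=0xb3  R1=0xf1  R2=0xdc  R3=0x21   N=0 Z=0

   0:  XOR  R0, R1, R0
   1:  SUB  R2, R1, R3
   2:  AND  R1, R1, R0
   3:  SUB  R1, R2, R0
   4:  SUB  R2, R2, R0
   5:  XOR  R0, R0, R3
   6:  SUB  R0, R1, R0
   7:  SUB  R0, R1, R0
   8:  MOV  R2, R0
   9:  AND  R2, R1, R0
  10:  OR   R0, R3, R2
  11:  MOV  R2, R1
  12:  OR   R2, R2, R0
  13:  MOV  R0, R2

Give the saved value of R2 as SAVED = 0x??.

after  0: R0=0x42 R1=0xf1 R2=0xdc R3=0x21  N=0 Z=0
after  1: R0=0x42 R1=0xf1 R2=0xd0 R3=0x21  N=1 Z=0
after  2: R0=0x42 R1=0x40 R2=0xd0 R3=0x21  N=0 Z=0
after  3: R0=0x42 R1=0x8e R2=0xd0 R3=0x21  N=1 Z=0
after  4: R0=0x42 R1=0x8e R2=0x8e R3=0x21  N=1 Z=0
after  5: R0=0x63 R1=0x8e R2=0x8e R3=0x21  N=0 Z=0
after  6: R0=0x2b R1=0x8e R2=0x8e R3=0x21  N=0 Z=0
after  7: R0=0x63 R1=0x8e R2=0x8e R3=0x21  N=0 Z=0
-- IRQ taken; context saved, return-PC = 8 --

SAVED = 0x8e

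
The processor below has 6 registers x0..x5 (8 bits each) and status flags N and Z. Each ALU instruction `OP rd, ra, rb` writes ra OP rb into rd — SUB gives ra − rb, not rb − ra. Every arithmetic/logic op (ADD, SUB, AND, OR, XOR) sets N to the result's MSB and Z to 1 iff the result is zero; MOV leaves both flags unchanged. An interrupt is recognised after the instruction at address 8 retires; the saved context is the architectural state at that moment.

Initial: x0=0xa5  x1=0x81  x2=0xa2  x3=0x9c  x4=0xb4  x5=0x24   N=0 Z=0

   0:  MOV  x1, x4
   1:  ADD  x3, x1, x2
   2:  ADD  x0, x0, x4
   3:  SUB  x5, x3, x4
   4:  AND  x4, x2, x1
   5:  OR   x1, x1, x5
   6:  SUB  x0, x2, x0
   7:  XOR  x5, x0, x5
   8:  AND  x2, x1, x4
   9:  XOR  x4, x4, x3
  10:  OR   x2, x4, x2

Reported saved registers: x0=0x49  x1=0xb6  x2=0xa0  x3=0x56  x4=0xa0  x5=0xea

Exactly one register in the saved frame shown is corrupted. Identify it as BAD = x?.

BAD = x5

after  0: x0=0xa5 x1=0xb4 x2=0xa2 x3=0x9c x4=0xb4 x5=0x24  N=0 Z=0
after  1: x0=0xa5 x1=0xb4 x2=0xa2 x3=0x56 x4=0xb4 x5=0x24  N=0 Z=0
after  2: x0=0x59 x1=0xb4 x2=0xa2 x3=0x56 x4=0xb4 x5=0x24  N=0 Z=0
after  3: x0=0x59 x1=0xb4 x2=0xa2 x3=0x56 x4=0xb4 x5=0xa2  N=1 Z=0
after  4: x0=0x59 x1=0xb4 x2=0xa2 x3=0x56 x4=0xa0 x5=0xa2  N=1 Z=0
after  5: x0=0x59 x1=0xb6 x2=0xa2 x3=0x56 x4=0xa0 x5=0xa2  N=1 Z=0
after  6: x0=0x49 x1=0xb6 x2=0xa2 x3=0x56 x4=0xa0 x5=0xa2  N=0 Z=0
after  7: x0=0x49 x1=0xb6 x2=0xa2 x3=0x56 x4=0xa0 x5=0xeb  N=1 Z=0
after  8: x0=0x49 x1=0xb6 x2=0xa0 x3=0x56 x4=0xa0 x5=0xeb  N=1 Z=0
-- IRQ taken; context saved, return-PC = 9 --
mismatch: x5: reported 0xea vs actual 0xeb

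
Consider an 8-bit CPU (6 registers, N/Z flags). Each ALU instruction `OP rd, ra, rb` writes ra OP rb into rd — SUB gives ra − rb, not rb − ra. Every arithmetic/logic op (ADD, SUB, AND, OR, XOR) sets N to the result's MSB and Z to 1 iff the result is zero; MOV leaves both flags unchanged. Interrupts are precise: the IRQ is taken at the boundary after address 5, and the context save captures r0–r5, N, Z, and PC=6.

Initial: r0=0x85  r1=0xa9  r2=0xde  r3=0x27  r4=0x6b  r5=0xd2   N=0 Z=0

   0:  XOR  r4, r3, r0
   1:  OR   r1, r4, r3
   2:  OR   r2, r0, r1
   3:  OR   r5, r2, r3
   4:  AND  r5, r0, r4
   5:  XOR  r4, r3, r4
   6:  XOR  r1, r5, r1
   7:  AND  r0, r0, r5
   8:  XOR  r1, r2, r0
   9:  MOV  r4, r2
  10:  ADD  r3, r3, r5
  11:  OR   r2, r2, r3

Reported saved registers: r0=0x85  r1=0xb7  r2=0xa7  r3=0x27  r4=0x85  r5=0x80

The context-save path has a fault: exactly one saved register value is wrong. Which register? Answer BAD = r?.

BAD = r1

after  0: r0=0x85 r1=0xa9 r2=0xde r3=0x27 r4=0xa2 r5=0xd2  N=1 Z=0
after  1: r0=0x85 r1=0xa7 r2=0xde r3=0x27 r4=0xa2 r5=0xd2  N=1 Z=0
after  2: r0=0x85 r1=0xa7 r2=0xa7 r3=0x27 r4=0xa2 r5=0xd2  N=1 Z=0
after  3: r0=0x85 r1=0xa7 r2=0xa7 r3=0x27 r4=0xa2 r5=0xa7  N=1 Z=0
after  4: r0=0x85 r1=0xa7 r2=0xa7 r3=0x27 r4=0xa2 r5=0x80  N=1 Z=0
after  5: r0=0x85 r1=0xa7 r2=0xa7 r3=0x27 r4=0x85 r5=0x80  N=1 Z=0
-- IRQ taken; context saved, return-PC = 6 --
mismatch: r1: reported 0xb7 vs actual 0xa7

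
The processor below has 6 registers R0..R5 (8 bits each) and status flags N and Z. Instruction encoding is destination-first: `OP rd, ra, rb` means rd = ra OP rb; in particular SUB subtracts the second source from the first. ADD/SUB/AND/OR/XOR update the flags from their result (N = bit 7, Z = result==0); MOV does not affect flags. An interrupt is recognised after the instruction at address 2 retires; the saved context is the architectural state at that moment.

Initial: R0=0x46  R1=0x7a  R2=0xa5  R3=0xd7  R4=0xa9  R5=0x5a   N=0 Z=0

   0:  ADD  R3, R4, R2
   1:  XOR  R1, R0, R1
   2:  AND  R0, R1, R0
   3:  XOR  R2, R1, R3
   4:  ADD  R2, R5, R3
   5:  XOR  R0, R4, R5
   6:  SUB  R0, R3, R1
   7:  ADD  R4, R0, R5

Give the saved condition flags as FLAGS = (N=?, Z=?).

after  0: R0=0x46 R1=0x7a R2=0xa5 R3=0x4e R4=0xa9 R5=0x5a  N=0 Z=0
after  1: R0=0x46 R1=0x3c R2=0xa5 R3=0x4e R4=0xa9 R5=0x5a  N=0 Z=0
after  2: R0=0x04 R1=0x3c R2=0xa5 R3=0x4e R4=0xa9 R5=0x5a  N=0 Z=0
-- IRQ taken; context saved, return-PC = 3 --

FLAGS = (N=0, Z=0)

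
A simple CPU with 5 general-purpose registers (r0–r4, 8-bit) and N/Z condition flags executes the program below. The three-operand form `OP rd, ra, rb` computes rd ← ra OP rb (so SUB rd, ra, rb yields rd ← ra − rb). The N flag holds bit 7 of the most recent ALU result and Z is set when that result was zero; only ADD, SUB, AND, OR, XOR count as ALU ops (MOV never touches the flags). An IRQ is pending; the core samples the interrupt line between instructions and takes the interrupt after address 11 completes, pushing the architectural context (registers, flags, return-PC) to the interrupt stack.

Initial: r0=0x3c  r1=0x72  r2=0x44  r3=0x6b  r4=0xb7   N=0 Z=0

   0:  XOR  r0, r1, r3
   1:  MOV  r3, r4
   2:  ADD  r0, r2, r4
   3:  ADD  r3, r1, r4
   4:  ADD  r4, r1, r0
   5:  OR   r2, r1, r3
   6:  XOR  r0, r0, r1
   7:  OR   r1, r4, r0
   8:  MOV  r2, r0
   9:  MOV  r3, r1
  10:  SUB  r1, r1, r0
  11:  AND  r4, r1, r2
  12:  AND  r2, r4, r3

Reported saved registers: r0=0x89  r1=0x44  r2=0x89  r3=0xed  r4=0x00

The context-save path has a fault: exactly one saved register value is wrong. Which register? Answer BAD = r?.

BAD = r1

after  0: r0=0x19 r1=0x72 r2=0x44 r3=0x6b r4=0xb7  N=0 Z=0
after  1: r0=0x19 r1=0x72 r2=0x44 r3=0xb7 r4=0xb7  N=0 Z=0
after  2: r0=0xfb r1=0x72 r2=0x44 r3=0xb7 r4=0xb7  N=1 Z=0
after  3: r0=0xfb r1=0x72 r2=0x44 r3=0x29 r4=0xb7  N=0 Z=0
after  4: r0=0xfb r1=0x72 r2=0x44 r3=0x29 r4=0x6d  N=0 Z=0
after  5: r0=0xfb r1=0x72 r2=0x7b r3=0x29 r4=0x6d  N=0 Z=0
after  6: r0=0x89 r1=0x72 r2=0x7b r3=0x29 r4=0x6d  N=1 Z=0
after  7: r0=0x89 r1=0xed r2=0x7b r3=0x29 r4=0x6d  N=1 Z=0
after  8: r0=0x89 r1=0xed r2=0x89 r3=0x29 r4=0x6d  N=1 Z=0
after  9: r0=0x89 r1=0xed r2=0x89 r3=0xed r4=0x6d  N=1 Z=0
after 10: r0=0x89 r1=0x64 r2=0x89 r3=0xed r4=0x6d  N=0 Z=0
after 11: r0=0x89 r1=0x64 r2=0x89 r3=0xed r4=0x00  N=0 Z=1
-- IRQ taken; context saved, return-PC = 12 --
mismatch: r1: reported 0x44 vs actual 0x64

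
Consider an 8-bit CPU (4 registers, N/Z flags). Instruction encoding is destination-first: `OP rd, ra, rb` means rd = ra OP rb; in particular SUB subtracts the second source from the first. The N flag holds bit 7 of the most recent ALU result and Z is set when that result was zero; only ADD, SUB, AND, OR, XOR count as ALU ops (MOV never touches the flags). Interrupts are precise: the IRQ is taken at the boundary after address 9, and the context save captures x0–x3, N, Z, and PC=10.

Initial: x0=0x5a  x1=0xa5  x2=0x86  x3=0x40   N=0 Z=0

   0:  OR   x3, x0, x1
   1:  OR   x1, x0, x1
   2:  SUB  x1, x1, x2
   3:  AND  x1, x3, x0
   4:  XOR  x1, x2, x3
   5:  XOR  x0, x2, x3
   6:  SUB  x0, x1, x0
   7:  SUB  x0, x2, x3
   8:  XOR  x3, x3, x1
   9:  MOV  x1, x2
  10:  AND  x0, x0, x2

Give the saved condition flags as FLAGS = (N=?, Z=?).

FLAGS = (N=1, Z=0)

after  0: x0=0x5a x1=0xa5 x2=0x86 x3=0xff  N=1 Z=0
after  1: x0=0x5a x1=0xff x2=0x86 x3=0xff  N=1 Z=0
after  2: x0=0x5a x1=0x79 x2=0x86 x3=0xff  N=0 Z=0
after  3: x0=0x5a x1=0x5a x2=0x86 x3=0xff  N=0 Z=0
after  4: x0=0x5a x1=0x79 x2=0x86 x3=0xff  N=0 Z=0
after  5: x0=0x79 x1=0x79 x2=0x86 x3=0xff  N=0 Z=0
after  6: x0=0x00 x1=0x79 x2=0x86 x3=0xff  N=0 Z=1
after  7: x0=0x87 x1=0x79 x2=0x86 x3=0xff  N=1 Z=0
after  8: x0=0x87 x1=0x79 x2=0x86 x3=0x86  N=1 Z=0
after  9: x0=0x87 x1=0x86 x2=0x86 x3=0x86  N=1 Z=0
-- IRQ taken; context saved, return-PC = 10 --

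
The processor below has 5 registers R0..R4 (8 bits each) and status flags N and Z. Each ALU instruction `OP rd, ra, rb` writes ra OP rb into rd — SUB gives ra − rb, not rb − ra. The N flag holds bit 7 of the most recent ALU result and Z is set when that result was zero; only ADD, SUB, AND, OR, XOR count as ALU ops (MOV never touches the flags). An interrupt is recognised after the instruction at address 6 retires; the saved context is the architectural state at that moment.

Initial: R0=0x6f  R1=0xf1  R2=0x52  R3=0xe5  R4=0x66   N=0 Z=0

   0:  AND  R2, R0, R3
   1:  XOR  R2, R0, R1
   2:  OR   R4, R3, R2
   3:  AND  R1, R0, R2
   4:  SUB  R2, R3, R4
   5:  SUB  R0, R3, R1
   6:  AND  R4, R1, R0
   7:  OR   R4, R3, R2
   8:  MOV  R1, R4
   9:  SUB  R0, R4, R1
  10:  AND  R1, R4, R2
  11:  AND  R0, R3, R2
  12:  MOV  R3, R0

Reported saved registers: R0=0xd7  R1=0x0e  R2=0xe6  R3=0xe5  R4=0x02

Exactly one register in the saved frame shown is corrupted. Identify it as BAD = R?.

BAD = R4

after  0: R0=0x6f R1=0xf1 R2=0x65 R3=0xe5 R4=0x66  N=0 Z=0
after  1: R0=0x6f R1=0xf1 R2=0x9e R3=0xe5 R4=0x66  N=1 Z=0
after  2: R0=0x6f R1=0xf1 R2=0x9e R3=0xe5 R4=0xff  N=1 Z=0
after  3: R0=0x6f R1=0x0e R2=0x9e R3=0xe5 R4=0xff  N=0 Z=0
after  4: R0=0x6f R1=0x0e R2=0xe6 R3=0xe5 R4=0xff  N=1 Z=0
after  5: R0=0xd7 R1=0x0e R2=0xe6 R3=0xe5 R4=0xff  N=1 Z=0
after  6: R0=0xd7 R1=0x0e R2=0xe6 R3=0xe5 R4=0x06  N=0 Z=0
-- IRQ taken; context saved, return-PC = 7 --
mismatch: R4: reported 0x02 vs actual 0x06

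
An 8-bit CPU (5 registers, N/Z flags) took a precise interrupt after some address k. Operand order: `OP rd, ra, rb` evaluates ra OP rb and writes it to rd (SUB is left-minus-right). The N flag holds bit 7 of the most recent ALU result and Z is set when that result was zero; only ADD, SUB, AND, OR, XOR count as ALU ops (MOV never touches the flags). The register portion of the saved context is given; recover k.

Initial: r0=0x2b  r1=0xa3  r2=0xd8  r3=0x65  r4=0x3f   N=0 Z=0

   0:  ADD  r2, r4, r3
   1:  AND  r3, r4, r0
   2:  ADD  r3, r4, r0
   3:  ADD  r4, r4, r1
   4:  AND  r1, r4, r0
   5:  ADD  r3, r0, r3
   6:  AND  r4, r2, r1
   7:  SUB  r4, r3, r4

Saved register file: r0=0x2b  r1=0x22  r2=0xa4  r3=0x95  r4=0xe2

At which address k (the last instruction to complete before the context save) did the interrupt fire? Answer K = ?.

K = 5

after  0: r0=0x2b r1=0xa3 r2=0xa4 r3=0x65 r4=0x3f  N=1 Z=0
after  1: r0=0x2b r1=0xa3 r2=0xa4 r3=0x2b r4=0x3f  N=0 Z=0
after  2: r0=0x2b r1=0xa3 r2=0xa4 r3=0x6a r4=0x3f  N=0 Z=0
after  3: r0=0x2b r1=0xa3 r2=0xa4 r3=0x6a r4=0xe2  N=1 Z=0
after  4: r0=0x2b r1=0x22 r2=0xa4 r3=0x6a r4=0xe2  N=0 Z=0
after  5: r0=0x2b r1=0x22 r2=0xa4 r3=0x95 r4=0xe2  N=1 Z=0
-- IRQ taken; context saved, return-PC = 6 --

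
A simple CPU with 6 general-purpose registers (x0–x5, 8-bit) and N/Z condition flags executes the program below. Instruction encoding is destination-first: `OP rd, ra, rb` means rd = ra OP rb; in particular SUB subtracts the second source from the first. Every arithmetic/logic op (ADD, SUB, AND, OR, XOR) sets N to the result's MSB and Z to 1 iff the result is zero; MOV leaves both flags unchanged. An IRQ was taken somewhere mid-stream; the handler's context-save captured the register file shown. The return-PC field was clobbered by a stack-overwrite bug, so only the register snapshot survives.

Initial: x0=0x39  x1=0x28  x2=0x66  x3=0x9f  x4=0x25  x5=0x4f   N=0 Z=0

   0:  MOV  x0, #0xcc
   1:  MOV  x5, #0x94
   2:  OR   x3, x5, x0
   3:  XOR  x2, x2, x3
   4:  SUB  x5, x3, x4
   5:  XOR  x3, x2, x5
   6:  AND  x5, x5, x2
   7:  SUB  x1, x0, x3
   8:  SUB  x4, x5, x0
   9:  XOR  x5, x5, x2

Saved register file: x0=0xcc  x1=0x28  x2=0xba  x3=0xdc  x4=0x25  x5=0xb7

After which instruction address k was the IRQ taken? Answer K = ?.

after  0: x0=0xcc x1=0x28 x2=0x66 x3=0x9f x4=0x25 x5=0x4f  N=0 Z=0
after  1: x0=0xcc x1=0x28 x2=0x66 x3=0x9f x4=0x25 x5=0x94  N=0 Z=0
after  2: x0=0xcc x1=0x28 x2=0x66 x3=0xdc x4=0x25 x5=0x94  N=1 Z=0
after  3: x0=0xcc x1=0x28 x2=0xba x3=0xdc x4=0x25 x5=0x94  N=1 Z=0
after  4: x0=0xcc x1=0x28 x2=0xba x3=0xdc x4=0x25 x5=0xb7  N=1 Z=0
-- IRQ taken; context saved, return-PC = 5 --

K = 4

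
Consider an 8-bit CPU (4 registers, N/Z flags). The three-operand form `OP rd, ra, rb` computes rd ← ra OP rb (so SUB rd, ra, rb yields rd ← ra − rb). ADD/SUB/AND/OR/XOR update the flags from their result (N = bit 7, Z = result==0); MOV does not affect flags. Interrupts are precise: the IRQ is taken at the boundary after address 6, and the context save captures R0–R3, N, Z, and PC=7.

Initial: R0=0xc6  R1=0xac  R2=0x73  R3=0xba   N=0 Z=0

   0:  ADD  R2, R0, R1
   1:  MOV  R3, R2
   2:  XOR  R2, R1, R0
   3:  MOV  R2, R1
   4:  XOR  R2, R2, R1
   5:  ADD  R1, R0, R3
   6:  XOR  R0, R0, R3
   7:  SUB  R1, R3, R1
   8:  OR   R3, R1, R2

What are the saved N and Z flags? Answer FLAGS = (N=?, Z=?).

after  0: R0=0xc6 R1=0xac R2=0x72 R3=0xba  N=0 Z=0
after  1: R0=0xc6 R1=0xac R2=0x72 R3=0x72  N=0 Z=0
after  2: R0=0xc6 R1=0xac R2=0x6a R3=0x72  N=0 Z=0
after  3: R0=0xc6 R1=0xac R2=0xac R3=0x72  N=0 Z=0
after  4: R0=0xc6 R1=0xac R2=0x00 R3=0x72  N=0 Z=1
after  5: R0=0xc6 R1=0x38 R2=0x00 R3=0x72  N=0 Z=0
after  6: R0=0xb4 R1=0x38 R2=0x00 R3=0x72  N=1 Z=0
-- IRQ taken; context saved, return-PC = 7 --

FLAGS = (N=1, Z=0)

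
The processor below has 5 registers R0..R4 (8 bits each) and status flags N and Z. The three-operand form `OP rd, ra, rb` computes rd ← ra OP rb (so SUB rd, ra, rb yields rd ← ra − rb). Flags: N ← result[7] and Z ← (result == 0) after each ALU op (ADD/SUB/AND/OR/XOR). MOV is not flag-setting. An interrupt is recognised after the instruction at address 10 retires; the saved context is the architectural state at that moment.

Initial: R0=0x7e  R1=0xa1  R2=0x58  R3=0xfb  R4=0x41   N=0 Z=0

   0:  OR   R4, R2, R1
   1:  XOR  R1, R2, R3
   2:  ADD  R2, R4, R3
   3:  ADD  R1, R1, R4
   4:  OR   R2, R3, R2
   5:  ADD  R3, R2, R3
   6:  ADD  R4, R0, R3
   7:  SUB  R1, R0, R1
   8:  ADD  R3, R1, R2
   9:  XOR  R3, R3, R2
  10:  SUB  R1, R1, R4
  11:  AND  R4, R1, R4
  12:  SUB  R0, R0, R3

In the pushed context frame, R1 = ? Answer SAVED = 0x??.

after  0: R0=0x7e R1=0xa1 R2=0x58 R3=0xfb R4=0xf9  N=1 Z=0
after  1: R0=0x7e R1=0xa3 R2=0x58 R3=0xfb R4=0xf9  N=1 Z=0
after  2: R0=0x7e R1=0xa3 R2=0xf4 R3=0xfb R4=0xf9  N=1 Z=0
after  3: R0=0x7e R1=0x9c R2=0xf4 R3=0xfb R4=0xf9  N=1 Z=0
after  4: R0=0x7e R1=0x9c R2=0xff R3=0xfb R4=0xf9  N=1 Z=0
after  5: R0=0x7e R1=0x9c R2=0xff R3=0xfa R4=0xf9  N=1 Z=0
after  6: R0=0x7e R1=0x9c R2=0xff R3=0xfa R4=0x78  N=0 Z=0
after  7: R0=0x7e R1=0xe2 R2=0xff R3=0xfa R4=0x78  N=1 Z=0
after  8: R0=0x7e R1=0xe2 R2=0xff R3=0xe1 R4=0x78  N=1 Z=0
after  9: R0=0x7e R1=0xe2 R2=0xff R3=0x1e R4=0x78  N=0 Z=0
after 10: R0=0x7e R1=0x6a R2=0xff R3=0x1e R4=0x78  N=0 Z=0
-- IRQ taken; context saved, return-PC = 11 --

SAVED = 0x6a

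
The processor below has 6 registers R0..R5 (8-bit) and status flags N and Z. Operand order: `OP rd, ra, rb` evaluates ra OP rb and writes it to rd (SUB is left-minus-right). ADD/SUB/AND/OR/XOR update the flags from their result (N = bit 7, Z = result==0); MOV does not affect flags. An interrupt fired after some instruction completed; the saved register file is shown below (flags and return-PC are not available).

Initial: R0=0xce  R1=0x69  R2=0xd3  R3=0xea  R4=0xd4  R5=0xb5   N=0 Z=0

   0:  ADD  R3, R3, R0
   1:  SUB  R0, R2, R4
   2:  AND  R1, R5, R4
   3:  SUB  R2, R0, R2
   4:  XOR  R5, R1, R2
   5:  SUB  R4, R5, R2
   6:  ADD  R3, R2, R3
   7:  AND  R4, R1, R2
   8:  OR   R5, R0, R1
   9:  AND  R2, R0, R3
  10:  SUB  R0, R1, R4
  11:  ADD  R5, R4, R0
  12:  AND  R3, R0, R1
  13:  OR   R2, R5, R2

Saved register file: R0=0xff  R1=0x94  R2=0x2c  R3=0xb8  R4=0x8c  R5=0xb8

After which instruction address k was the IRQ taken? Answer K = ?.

K = 5

after  0: R0=0xce R1=0x69 R2=0xd3 R3=0xb8 R4=0xd4 R5=0xb5  N=1 Z=0
after  1: R0=0xff R1=0x69 R2=0xd3 R3=0xb8 R4=0xd4 R5=0xb5  N=1 Z=0
after  2: R0=0xff R1=0x94 R2=0xd3 R3=0xb8 R4=0xd4 R5=0xb5  N=1 Z=0
after  3: R0=0xff R1=0x94 R2=0x2c R3=0xb8 R4=0xd4 R5=0xb5  N=0 Z=0
after  4: R0=0xff R1=0x94 R2=0x2c R3=0xb8 R4=0xd4 R5=0xb8  N=1 Z=0
after  5: R0=0xff R1=0x94 R2=0x2c R3=0xb8 R4=0x8c R5=0xb8  N=1 Z=0
-- IRQ taken; context saved, return-PC = 6 --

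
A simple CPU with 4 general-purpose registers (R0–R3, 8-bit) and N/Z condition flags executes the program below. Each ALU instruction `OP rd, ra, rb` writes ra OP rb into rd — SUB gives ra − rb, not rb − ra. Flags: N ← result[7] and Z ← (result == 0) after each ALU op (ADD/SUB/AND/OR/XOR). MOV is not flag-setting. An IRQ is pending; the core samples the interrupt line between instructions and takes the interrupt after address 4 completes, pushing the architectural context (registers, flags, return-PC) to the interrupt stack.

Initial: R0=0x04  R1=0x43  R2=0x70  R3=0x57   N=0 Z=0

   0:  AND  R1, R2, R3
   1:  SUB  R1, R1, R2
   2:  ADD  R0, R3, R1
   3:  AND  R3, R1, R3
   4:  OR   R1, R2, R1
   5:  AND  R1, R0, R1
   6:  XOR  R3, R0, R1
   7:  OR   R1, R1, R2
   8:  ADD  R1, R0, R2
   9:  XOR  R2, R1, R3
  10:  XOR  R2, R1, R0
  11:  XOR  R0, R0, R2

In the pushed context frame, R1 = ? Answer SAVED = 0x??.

after  0: R0=0x04 R1=0x50 R2=0x70 R3=0x57  N=0 Z=0
after  1: R0=0x04 R1=0xe0 R2=0x70 R3=0x57  N=1 Z=0
after  2: R0=0x37 R1=0xe0 R2=0x70 R3=0x57  N=0 Z=0
after  3: R0=0x37 R1=0xe0 R2=0x70 R3=0x40  N=0 Z=0
after  4: R0=0x37 R1=0xf0 R2=0x70 R3=0x40  N=1 Z=0
-- IRQ taken; context saved, return-PC = 5 --

SAVED = 0xf0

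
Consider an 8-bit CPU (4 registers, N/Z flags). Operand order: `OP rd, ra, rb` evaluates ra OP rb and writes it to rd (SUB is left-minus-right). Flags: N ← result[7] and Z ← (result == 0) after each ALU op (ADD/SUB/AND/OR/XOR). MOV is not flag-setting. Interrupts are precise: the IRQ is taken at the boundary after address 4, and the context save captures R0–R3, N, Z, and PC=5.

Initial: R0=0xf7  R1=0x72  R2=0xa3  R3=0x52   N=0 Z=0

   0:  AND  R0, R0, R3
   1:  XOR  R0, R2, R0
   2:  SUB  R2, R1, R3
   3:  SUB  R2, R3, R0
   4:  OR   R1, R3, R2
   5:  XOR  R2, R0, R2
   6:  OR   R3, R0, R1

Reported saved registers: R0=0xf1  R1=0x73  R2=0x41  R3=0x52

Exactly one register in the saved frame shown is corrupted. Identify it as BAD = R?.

after  0: R0=0x52 R1=0x72 R2=0xa3 R3=0x52  N=0 Z=0
after  1: R0=0xf1 R1=0x72 R2=0xa3 R3=0x52  N=1 Z=0
after  2: R0=0xf1 R1=0x72 R2=0x20 R3=0x52  N=0 Z=0
after  3: R0=0xf1 R1=0x72 R2=0x61 R3=0x52  N=0 Z=0
after  4: R0=0xf1 R1=0x73 R2=0x61 R3=0x52  N=0 Z=0
-- IRQ taken; context saved, return-PC = 5 --
mismatch: R2: reported 0x41 vs actual 0x61

BAD = R2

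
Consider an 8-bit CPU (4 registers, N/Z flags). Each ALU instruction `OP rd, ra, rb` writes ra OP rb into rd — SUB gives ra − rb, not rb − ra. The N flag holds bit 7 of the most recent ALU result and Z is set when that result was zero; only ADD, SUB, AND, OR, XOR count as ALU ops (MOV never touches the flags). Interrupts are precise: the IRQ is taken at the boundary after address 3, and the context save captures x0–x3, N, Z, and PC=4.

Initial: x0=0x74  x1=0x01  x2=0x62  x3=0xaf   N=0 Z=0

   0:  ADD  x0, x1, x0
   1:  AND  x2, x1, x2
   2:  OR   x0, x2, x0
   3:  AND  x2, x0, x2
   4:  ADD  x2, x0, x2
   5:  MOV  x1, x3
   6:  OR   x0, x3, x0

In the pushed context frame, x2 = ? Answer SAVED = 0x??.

after  0: x0=0x75 x1=0x01 x2=0x62 x3=0xaf  N=0 Z=0
after  1: x0=0x75 x1=0x01 x2=0x00 x3=0xaf  N=0 Z=1
after  2: x0=0x75 x1=0x01 x2=0x00 x3=0xaf  N=0 Z=0
after  3: x0=0x75 x1=0x01 x2=0x00 x3=0xaf  N=0 Z=1
-- IRQ taken; context saved, return-PC = 4 --

SAVED = 0x00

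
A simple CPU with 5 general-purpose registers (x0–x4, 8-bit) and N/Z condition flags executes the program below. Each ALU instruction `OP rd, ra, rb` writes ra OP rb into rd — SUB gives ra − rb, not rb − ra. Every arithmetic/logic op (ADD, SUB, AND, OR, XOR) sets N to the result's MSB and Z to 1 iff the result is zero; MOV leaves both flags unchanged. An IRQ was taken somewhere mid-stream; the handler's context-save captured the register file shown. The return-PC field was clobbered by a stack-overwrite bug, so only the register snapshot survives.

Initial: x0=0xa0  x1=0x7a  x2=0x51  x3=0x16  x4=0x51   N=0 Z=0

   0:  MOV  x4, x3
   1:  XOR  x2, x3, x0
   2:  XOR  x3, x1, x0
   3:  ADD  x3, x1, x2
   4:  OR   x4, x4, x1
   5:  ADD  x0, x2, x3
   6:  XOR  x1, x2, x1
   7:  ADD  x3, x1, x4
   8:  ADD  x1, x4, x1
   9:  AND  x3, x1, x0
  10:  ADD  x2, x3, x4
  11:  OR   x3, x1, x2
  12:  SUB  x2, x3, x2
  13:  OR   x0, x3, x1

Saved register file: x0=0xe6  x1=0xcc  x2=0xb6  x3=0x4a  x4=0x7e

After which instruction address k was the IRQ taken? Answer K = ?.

after  0: x0=0xa0 x1=0x7a x2=0x51 x3=0x16 x4=0x16  N=0 Z=0
after  1: x0=0xa0 x1=0x7a x2=0xb6 x3=0x16 x4=0x16  N=1 Z=0
after  2: x0=0xa0 x1=0x7a x2=0xb6 x3=0xda x4=0x16  N=1 Z=0
after  3: x0=0xa0 x1=0x7a x2=0xb6 x3=0x30 x4=0x16  N=0 Z=0
after  4: x0=0xa0 x1=0x7a x2=0xb6 x3=0x30 x4=0x7e  N=0 Z=0
after  5: x0=0xe6 x1=0x7a x2=0xb6 x3=0x30 x4=0x7e  N=1 Z=0
after  6: x0=0xe6 x1=0xcc x2=0xb6 x3=0x30 x4=0x7e  N=1 Z=0
after  7: x0=0xe6 x1=0xcc x2=0xb6 x3=0x4a x4=0x7e  N=0 Z=0
-- IRQ taken; context saved, return-PC = 8 --

K = 7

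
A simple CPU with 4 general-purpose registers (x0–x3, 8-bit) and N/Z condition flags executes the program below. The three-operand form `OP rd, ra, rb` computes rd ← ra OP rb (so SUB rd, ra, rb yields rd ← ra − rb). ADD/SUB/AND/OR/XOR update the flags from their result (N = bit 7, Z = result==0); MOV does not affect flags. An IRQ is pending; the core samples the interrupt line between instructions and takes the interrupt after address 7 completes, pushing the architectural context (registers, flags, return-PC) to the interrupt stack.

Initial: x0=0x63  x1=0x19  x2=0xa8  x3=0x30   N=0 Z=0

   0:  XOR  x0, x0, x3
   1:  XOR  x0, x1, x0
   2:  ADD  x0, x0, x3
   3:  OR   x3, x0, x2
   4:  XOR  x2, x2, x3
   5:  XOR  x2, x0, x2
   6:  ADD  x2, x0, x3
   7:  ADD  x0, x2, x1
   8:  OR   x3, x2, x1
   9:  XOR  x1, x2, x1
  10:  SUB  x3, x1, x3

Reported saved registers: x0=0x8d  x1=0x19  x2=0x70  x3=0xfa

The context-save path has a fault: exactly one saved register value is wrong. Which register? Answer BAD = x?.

after  0: x0=0x53 x1=0x19 x2=0xa8 x3=0x30  N=0 Z=0
after  1: x0=0x4a x1=0x19 x2=0xa8 x3=0x30  N=0 Z=0
after  2: x0=0x7a x1=0x19 x2=0xa8 x3=0x30  N=0 Z=0
after  3: x0=0x7a x1=0x19 x2=0xa8 x3=0xfa  N=1 Z=0
after  4: x0=0x7a x1=0x19 x2=0x52 x3=0xfa  N=0 Z=0
after  5: x0=0x7a x1=0x19 x2=0x28 x3=0xfa  N=0 Z=0
after  6: x0=0x7a x1=0x19 x2=0x74 x3=0xfa  N=0 Z=0
after  7: x0=0x8d x1=0x19 x2=0x74 x3=0xfa  N=1 Z=0
-- IRQ taken; context saved, return-PC = 8 --
mismatch: x2: reported 0x70 vs actual 0x74

BAD = x2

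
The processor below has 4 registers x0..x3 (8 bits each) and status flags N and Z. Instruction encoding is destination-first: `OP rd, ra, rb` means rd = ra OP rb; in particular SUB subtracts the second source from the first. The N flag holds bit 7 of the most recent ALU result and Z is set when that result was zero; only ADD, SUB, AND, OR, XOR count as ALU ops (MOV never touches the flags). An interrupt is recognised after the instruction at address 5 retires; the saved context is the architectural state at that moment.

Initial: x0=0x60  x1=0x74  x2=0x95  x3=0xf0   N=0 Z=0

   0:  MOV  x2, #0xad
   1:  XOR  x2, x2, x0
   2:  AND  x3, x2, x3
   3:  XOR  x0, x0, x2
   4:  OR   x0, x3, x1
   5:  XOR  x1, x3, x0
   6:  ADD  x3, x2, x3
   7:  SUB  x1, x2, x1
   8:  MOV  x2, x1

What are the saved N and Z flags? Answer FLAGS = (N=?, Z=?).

after  0: x0=0x60 x1=0x74 x2=0xad x3=0xf0  N=0 Z=0
after  1: x0=0x60 x1=0x74 x2=0xcd x3=0xf0  N=1 Z=0
after  2: x0=0x60 x1=0x74 x2=0xcd x3=0xc0  N=1 Z=0
after  3: x0=0xad x1=0x74 x2=0xcd x3=0xc0  N=1 Z=0
after  4: x0=0xf4 x1=0x74 x2=0xcd x3=0xc0  N=1 Z=0
after  5: x0=0xf4 x1=0x34 x2=0xcd x3=0xc0  N=0 Z=0
-- IRQ taken; context saved, return-PC = 6 --

FLAGS = (N=0, Z=0)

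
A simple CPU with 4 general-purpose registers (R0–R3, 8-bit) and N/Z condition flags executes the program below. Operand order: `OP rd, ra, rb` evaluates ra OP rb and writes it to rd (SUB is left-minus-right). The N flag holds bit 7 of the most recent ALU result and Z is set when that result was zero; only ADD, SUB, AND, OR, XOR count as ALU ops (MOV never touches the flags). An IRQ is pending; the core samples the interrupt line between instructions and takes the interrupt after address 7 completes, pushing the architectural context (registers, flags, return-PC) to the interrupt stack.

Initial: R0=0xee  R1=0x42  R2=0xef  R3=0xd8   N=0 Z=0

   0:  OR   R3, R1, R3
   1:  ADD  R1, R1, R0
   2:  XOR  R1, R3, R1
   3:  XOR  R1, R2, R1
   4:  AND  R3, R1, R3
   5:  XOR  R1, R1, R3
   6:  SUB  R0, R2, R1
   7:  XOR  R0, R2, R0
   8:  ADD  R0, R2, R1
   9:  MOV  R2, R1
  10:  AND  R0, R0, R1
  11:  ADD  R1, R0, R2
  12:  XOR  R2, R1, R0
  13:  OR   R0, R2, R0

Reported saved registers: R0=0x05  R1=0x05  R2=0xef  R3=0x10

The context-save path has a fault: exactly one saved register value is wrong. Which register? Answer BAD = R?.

after  0: R0=0xee R1=0x42 R2=0xef R3=0xda  N=1 Z=0
after  1: R0=0xee R1=0x30 R2=0xef R3=0xda  N=0 Z=0
after  2: R0=0xee R1=0xea R2=0xef R3=0xda  N=1 Z=0
after  3: R0=0xee R1=0x05 R2=0xef R3=0xda  N=0 Z=0
after  4: R0=0xee R1=0x05 R2=0xef R3=0x00  N=0 Z=1
after  5: R0=0xee R1=0x05 R2=0xef R3=0x00  N=0 Z=0
after  6: R0=0xea R1=0x05 R2=0xef R3=0x00  N=1 Z=0
after  7: R0=0x05 R1=0x05 R2=0xef R3=0x00  N=0 Z=0
-- IRQ taken; context saved, return-PC = 8 --
mismatch: R3: reported 0x10 vs actual 0x00

BAD = R3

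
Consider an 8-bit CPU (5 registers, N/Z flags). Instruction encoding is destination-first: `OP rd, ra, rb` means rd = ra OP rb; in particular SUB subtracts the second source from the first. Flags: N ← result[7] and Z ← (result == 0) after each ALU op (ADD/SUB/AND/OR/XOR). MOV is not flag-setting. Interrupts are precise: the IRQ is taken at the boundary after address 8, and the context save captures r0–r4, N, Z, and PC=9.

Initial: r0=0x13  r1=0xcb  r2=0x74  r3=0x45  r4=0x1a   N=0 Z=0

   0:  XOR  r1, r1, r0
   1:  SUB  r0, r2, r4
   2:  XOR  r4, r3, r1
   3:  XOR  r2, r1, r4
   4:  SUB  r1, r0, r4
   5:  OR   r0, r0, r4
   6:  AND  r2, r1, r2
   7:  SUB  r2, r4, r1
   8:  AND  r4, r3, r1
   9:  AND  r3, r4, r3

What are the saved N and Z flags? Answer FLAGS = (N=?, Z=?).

FLAGS = (N=0, Z=0)

after  0: r0=0x13 r1=0xd8 r2=0x74 r3=0x45 r4=0x1a  N=1 Z=0
after  1: r0=0x5a r1=0xd8 r2=0x74 r3=0x45 r4=0x1a  N=0 Z=0
after  2: r0=0x5a r1=0xd8 r2=0x74 r3=0x45 r4=0x9d  N=1 Z=0
after  3: r0=0x5a r1=0xd8 r2=0x45 r3=0x45 r4=0x9d  N=0 Z=0
after  4: r0=0x5a r1=0xbd r2=0x45 r3=0x45 r4=0x9d  N=1 Z=0
after  5: r0=0xdf r1=0xbd r2=0x45 r3=0x45 r4=0x9d  N=1 Z=0
after  6: r0=0xdf r1=0xbd r2=0x05 r3=0x45 r4=0x9d  N=0 Z=0
after  7: r0=0xdf r1=0xbd r2=0xe0 r3=0x45 r4=0x9d  N=1 Z=0
after  8: r0=0xdf r1=0xbd r2=0xe0 r3=0x45 r4=0x05  N=0 Z=0
-- IRQ taken; context saved, return-PC = 9 --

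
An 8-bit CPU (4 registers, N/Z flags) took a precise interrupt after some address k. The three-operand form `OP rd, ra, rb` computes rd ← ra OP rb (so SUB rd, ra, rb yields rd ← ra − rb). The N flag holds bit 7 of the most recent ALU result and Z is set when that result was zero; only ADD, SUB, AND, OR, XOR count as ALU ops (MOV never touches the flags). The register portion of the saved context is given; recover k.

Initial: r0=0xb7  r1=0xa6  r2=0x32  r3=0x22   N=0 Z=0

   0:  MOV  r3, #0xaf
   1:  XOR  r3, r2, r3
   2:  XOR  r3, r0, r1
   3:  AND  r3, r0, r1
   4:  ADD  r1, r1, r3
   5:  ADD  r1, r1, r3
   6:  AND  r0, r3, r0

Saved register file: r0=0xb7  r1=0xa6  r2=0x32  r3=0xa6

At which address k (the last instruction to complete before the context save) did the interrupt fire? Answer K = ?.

K = 3

after  0: r0=0xb7 r1=0xa6 r2=0x32 r3=0xaf  N=0 Z=0
after  1: r0=0xb7 r1=0xa6 r2=0x32 r3=0x9d  N=1 Z=0
after  2: r0=0xb7 r1=0xa6 r2=0x32 r3=0x11  N=0 Z=0
after  3: r0=0xb7 r1=0xa6 r2=0x32 r3=0xa6  N=1 Z=0
-- IRQ taken; context saved, return-PC = 4 --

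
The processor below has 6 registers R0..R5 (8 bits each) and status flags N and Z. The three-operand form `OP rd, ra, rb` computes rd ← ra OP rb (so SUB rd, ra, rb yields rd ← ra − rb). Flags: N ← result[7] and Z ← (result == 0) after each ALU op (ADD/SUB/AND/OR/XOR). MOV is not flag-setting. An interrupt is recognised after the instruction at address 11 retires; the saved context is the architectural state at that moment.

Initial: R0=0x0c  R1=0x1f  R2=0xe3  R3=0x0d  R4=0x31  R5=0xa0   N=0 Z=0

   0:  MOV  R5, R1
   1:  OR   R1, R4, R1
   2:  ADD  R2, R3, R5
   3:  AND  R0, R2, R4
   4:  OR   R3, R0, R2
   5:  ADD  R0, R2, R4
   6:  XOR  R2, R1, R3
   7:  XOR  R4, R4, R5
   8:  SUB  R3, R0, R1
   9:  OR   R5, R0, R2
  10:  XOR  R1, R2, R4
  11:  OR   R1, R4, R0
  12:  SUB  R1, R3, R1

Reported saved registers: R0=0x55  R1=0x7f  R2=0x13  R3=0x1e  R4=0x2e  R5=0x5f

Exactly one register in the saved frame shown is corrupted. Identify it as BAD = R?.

BAD = R0

after  0: R0=0x0c R1=0x1f R2=0xe3 R3=0x0d R4=0x31 R5=0x1f  N=0 Z=0
after  1: R0=0x0c R1=0x3f R2=0xe3 R3=0x0d R4=0x31 R5=0x1f  N=0 Z=0
after  2: R0=0x0c R1=0x3f R2=0x2c R3=0x0d R4=0x31 R5=0x1f  N=0 Z=0
after  3: R0=0x20 R1=0x3f R2=0x2c R3=0x0d R4=0x31 R5=0x1f  N=0 Z=0
after  4: R0=0x20 R1=0x3f R2=0x2c R3=0x2c R4=0x31 R5=0x1f  N=0 Z=0
after  5: R0=0x5d R1=0x3f R2=0x2c R3=0x2c R4=0x31 R5=0x1f  N=0 Z=0
after  6: R0=0x5d R1=0x3f R2=0x13 R3=0x2c R4=0x31 R5=0x1f  N=0 Z=0
after  7: R0=0x5d R1=0x3f R2=0x13 R3=0x2c R4=0x2e R5=0x1f  N=0 Z=0
after  8: R0=0x5d R1=0x3f R2=0x13 R3=0x1e R4=0x2e R5=0x1f  N=0 Z=0
after  9: R0=0x5d R1=0x3f R2=0x13 R3=0x1e R4=0x2e R5=0x5f  N=0 Z=0
after 10: R0=0x5d R1=0x3d R2=0x13 R3=0x1e R4=0x2e R5=0x5f  N=0 Z=0
after 11: R0=0x5d R1=0x7f R2=0x13 R3=0x1e R4=0x2e R5=0x5f  N=0 Z=0
-- IRQ taken; context saved, return-PC = 12 --
mismatch: R0: reported 0x55 vs actual 0x5d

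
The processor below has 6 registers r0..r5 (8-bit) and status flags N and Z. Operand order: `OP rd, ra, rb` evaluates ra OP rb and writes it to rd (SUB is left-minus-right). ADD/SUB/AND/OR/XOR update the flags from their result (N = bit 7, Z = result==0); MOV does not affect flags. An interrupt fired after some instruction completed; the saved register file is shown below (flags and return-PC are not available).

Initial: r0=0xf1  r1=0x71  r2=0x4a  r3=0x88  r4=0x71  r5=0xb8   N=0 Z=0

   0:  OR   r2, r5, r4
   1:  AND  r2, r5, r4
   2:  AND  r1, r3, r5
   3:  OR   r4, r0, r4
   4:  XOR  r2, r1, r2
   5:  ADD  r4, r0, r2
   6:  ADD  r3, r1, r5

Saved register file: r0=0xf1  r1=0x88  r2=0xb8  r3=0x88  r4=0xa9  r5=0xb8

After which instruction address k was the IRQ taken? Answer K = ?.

after  0: r0=0xf1 r1=0x71 r2=0xf9 r3=0x88 r4=0x71 r5=0xb8  N=1 Z=0
after  1: r0=0xf1 r1=0x71 r2=0x30 r3=0x88 r4=0x71 r5=0xb8  N=0 Z=0
after  2: r0=0xf1 r1=0x88 r2=0x30 r3=0x88 r4=0x71 r5=0xb8  N=1 Z=0
after  3: r0=0xf1 r1=0x88 r2=0x30 r3=0x88 r4=0xf1 r5=0xb8  N=1 Z=0
after  4: r0=0xf1 r1=0x88 r2=0xb8 r3=0x88 r4=0xf1 r5=0xb8  N=1 Z=0
after  5: r0=0xf1 r1=0x88 r2=0xb8 r3=0x88 r4=0xa9 r5=0xb8  N=1 Z=0
-- IRQ taken; context saved, return-PC = 6 --

K = 5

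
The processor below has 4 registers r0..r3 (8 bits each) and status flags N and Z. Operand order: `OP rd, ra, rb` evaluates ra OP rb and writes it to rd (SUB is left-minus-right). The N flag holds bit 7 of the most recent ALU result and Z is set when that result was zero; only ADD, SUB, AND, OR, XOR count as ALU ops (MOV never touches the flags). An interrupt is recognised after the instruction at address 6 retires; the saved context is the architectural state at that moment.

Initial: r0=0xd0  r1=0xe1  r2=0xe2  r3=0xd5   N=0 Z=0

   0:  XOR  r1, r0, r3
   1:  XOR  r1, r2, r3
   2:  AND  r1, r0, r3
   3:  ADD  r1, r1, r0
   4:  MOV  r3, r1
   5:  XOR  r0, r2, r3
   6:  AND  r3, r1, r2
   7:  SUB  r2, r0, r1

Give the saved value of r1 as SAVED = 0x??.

SAVED = 0xa0

after  0: r0=0xd0 r1=0x05 r2=0xe2 r3=0xd5  N=0 Z=0
after  1: r0=0xd0 r1=0x37 r2=0xe2 r3=0xd5  N=0 Z=0
after  2: r0=0xd0 r1=0xd0 r2=0xe2 r3=0xd5  N=1 Z=0
after  3: r0=0xd0 r1=0xa0 r2=0xe2 r3=0xd5  N=1 Z=0
after  4: r0=0xd0 r1=0xa0 r2=0xe2 r3=0xa0  N=1 Z=0
after  5: r0=0x42 r1=0xa0 r2=0xe2 r3=0xa0  N=0 Z=0
after  6: r0=0x42 r1=0xa0 r2=0xe2 r3=0xa0  N=1 Z=0
-- IRQ taken; context saved, return-PC = 7 --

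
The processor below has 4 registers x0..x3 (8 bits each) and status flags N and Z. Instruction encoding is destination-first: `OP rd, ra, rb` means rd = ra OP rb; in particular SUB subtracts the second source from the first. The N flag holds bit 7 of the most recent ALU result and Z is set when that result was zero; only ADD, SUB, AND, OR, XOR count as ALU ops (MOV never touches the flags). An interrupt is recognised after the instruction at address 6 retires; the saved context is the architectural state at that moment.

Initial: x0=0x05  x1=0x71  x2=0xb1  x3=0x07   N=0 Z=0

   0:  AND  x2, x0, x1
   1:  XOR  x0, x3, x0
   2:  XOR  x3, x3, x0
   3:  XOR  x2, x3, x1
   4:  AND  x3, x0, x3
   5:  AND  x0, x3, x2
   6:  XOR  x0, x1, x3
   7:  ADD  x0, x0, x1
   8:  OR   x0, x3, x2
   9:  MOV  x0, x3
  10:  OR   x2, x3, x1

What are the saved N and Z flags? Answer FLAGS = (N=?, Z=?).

FLAGS = (N=0, Z=0)

after  0: x0=0x05 x1=0x71 x2=0x01 x3=0x07  N=0 Z=0
after  1: x0=0x02 x1=0x71 x2=0x01 x3=0x07  N=0 Z=0
after  2: x0=0x02 x1=0x71 x2=0x01 x3=0x05  N=0 Z=0
after  3: x0=0x02 x1=0x71 x2=0x74 x3=0x05  N=0 Z=0
after  4: x0=0x02 x1=0x71 x2=0x74 x3=0x00  N=0 Z=1
after  5: x0=0x00 x1=0x71 x2=0x74 x3=0x00  N=0 Z=1
after  6: x0=0x71 x1=0x71 x2=0x74 x3=0x00  N=0 Z=0
-- IRQ taken; context saved, return-PC = 7 --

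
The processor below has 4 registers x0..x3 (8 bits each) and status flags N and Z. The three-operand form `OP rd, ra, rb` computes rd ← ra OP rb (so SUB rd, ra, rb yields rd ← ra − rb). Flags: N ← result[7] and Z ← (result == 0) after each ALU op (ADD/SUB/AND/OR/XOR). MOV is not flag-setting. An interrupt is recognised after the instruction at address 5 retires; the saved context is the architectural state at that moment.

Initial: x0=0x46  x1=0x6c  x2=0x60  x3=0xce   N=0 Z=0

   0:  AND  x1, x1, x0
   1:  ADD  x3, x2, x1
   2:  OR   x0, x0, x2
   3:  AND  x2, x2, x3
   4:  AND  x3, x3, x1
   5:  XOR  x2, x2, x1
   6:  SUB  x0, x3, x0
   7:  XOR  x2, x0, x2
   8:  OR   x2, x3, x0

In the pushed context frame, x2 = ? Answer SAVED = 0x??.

SAVED = 0x64

after  0: x0=0x46 x1=0x44 x2=0x60 x3=0xce  N=0 Z=0
after  1: x0=0x46 x1=0x44 x2=0x60 x3=0xa4  N=1 Z=0
after  2: x0=0x66 x1=0x44 x2=0x60 x3=0xa4  N=0 Z=0
after  3: x0=0x66 x1=0x44 x2=0x20 x3=0xa4  N=0 Z=0
after  4: x0=0x66 x1=0x44 x2=0x20 x3=0x04  N=0 Z=0
after  5: x0=0x66 x1=0x44 x2=0x64 x3=0x04  N=0 Z=0
-- IRQ taken; context saved, return-PC = 6 --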